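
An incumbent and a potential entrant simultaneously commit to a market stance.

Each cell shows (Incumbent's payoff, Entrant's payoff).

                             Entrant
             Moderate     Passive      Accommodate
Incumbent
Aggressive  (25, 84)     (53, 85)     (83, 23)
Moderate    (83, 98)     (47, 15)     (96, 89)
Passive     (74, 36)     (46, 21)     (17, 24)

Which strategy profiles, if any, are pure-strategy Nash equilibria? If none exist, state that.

(Aggressive, Moderate): Incumbent can switch to Moderate (25 → 83). Not NE.
(Aggressive, Passive): Incumbent gets 53, best alternative 47; Entrant gets 85, best alternative 84. No profitable deviation — NE.
(Aggressive, Accommodate): Incumbent can switch to Moderate (83 → 96). Not NE.
(Moderate, Moderate): Incumbent gets 83, best alternative 74; Entrant gets 98, best alternative 89. No profitable deviation — NE.
(Moderate, Passive): Incumbent can switch to Aggressive (47 → 53). Not NE.
(Moderate, Accommodate): Entrant can switch to Moderate (89 → 98). Not NE.
(Passive, Moderate): Incumbent can switch to Moderate (74 → 83). Not NE.
(Passive, Passive): Incumbent can switch to Aggressive (46 → 53). Not NE.
(Passive, Accommodate): Incumbent can switch to Aggressive (17 → 83). Not NE.

(Aggressive, Passive) and (Moderate, Moderate)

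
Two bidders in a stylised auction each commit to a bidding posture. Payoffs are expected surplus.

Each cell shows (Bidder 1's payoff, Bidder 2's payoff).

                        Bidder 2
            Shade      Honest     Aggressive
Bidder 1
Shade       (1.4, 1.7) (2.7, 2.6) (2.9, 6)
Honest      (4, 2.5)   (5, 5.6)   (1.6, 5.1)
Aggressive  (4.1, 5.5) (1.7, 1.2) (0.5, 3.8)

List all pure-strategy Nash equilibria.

The pure Nash equilibria are (Shade, Aggressive), (Honest, Honest), (Aggressive, Shade).

Mark each player's best response to every combination of opponents' strategies; a profile where every player is best-responding is a pure Nash equilibrium.
Bidder 1 against Shade: payoffs 1.4, 4, 4.1 → best response Aggressive.
Bidder 1 against Honest: payoffs 2.7, 5, 1.7 → best response Honest.
Bidder 1 against Aggressive: payoffs 2.9, 1.6, 0.5 → best response Shade.
Bidder 2 against Shade: payoffs 1.7, 2.6, 6 → best response Aggressive.
Bidder 2 against Honest: payoffs 2.5, 5.6, 5.1 → best response Honest.
Bidder 2 against Aggressive: payoffs 5.5, 1.2, 3.8 → best response Shade.
Mutual best responses: (Shade, Aggressive); (Honest, Honest); (Aggressive, Shade).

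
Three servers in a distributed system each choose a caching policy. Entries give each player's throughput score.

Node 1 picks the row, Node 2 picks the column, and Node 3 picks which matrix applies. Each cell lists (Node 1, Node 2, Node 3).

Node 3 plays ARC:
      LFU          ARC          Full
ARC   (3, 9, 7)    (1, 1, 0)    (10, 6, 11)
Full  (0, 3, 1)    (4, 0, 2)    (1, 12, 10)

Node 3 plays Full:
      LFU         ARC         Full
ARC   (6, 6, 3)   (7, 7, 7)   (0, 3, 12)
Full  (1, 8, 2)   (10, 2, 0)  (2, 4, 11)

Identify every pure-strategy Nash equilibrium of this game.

(ARC, LFU, ARC): Node 1 gets 3, best alternative 0; Node 2 gets 9, best alternative 6; Node 3 gets 7, best alternative 3. No profitable deviation — NE.
(ARC, LFU, Full): Node 2 can switch to ARC (6 → 7). Not NE.
(ARC, ARC, ARC): Node 1 can switch to Full (1 → 4). Not NE.
(ARC, ARC, Full): Node 1 can switch to Full (7 → 10). Not NE.
(ARC, Full, ARC): Node 2 can switch to LFU (6 → 9). Not NE.
(ARC, Full, Full): Node 1 can switch to Full (0 → 2). Not NE.
(Full, LFU, ARC): Node 1 can switch to ARC (0 → 3). Not NE.
(Full, LFU, Full): Node 1 can switch to ARC (1 → 6). Not NE.
(Full, ARC, ARC): Node 2 can switch to LFU (0 → 3). Not NE.
(Full, ARC, Full): Node 2 can switch to LFU (2 → 8). Not NE.
(Full, Full, ARC): Node 1 can switch to ARC (1 → 10). Not NE.
(Full, Full, Full): Node 2 can switch to LFU (4 → 8). Not NE.

Pure NE: (ARC, LFU, ARC)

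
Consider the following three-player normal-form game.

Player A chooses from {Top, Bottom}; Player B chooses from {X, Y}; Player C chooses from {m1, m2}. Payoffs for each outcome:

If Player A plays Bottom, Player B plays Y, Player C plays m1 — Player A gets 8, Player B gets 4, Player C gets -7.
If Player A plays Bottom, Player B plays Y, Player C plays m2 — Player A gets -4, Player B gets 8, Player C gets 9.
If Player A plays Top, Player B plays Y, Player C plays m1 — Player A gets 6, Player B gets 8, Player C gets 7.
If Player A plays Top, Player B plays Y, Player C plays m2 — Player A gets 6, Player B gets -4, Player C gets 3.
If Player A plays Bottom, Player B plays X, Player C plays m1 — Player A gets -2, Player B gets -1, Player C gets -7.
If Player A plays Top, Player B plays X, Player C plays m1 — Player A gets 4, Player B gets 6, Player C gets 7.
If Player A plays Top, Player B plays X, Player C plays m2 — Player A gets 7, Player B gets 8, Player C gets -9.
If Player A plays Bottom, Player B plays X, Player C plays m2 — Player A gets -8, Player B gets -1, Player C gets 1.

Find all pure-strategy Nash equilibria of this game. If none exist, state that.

(Top, X, m1): Player B can switch to Y (6 → 8). Not NE.
(Top, X, m2): Player C can switch to m1 (-9 → 7). Not NE.
(Top, Y, m1): Player A can switch to Bottom (6 → 8). Not NE.
(Top, Y, m2): Player B can switch to X (-4 → 8). Not NE.
(Bottom, X, m1): Player A can switch to Top (-2 → 4). Not NE.
(Bottom, X, m2): Player A can switch to Top (-8 → 7). Not NE.
(Bottom, Y, m1): Player C can switch to m2 (-7 → 9). Not NE.
(Bottom, Y, m2): Player A can switch to Top (-4 → 6). Not NE.

No pure-strategy Nash equilibrium.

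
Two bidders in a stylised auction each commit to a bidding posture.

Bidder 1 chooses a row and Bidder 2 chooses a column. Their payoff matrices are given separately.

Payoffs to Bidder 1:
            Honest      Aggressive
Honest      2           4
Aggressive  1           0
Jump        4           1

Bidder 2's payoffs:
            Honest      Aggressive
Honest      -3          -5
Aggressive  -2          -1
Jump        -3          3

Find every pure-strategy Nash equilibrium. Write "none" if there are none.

Bidder 1 against Honest: payoffs 2, 1, 4 → best response Jump.
Bidder 1 against Aggressive: payoffs 4, 0, 1 → best response Honest.
Bidder 2 against Honest: payoffs -3, -5 → best response Honest.
Bidder 2 against Aggressive: payoffs -2, -1 → best response Aggressive.
Bidder 2 against Jump: payoffs -3, 3 → best response Aggressive.
No profile is a mutual best response for all players.

none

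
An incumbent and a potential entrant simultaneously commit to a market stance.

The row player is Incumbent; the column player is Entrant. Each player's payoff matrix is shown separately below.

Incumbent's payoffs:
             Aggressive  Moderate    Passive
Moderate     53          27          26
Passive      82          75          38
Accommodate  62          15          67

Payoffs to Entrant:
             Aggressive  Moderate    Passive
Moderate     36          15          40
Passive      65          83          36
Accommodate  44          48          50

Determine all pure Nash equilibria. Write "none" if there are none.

The pure Nash equilibria are (Passive, Moderate), (Accommodate, Passive).

Check each profile: it is a Nash equilibrium iff no player can strictly gain by switching unilaterally.
(Moderate, Aggressive): Incumbent can switch to Passive (53 → 82). Not NE.
(Moderate, Moderate): Incumbent can switch to Passive (27 → 75). Not NE.
(Moderate, Passive): Incumbent can switch to Passive (26 → 38). Not NE.
(Passive, Aggressive): Entrant can switch to Moderate (65 → 83). Not NE.
(Passive, Moderate): Incumbent gets 75, best alternative 27; Entrant gets 83, best alternative 65. No profitable deviation — NE.
(Passive, Passive): Incumbent can switch to Accommodate (38 → 67). Not NE.
(Accommodate, Aggressive): Incumbent can switch to Passive (62 → 82). Not NE.
(Accommodate, Moderate): Incumbent can switch to Moderate (15 → 27). Not NE.
(Accommodate, Passive): Incumbent gets 67, best alternative 38; Entrant gets 50, best alternative 48. No profitable deviation — NE.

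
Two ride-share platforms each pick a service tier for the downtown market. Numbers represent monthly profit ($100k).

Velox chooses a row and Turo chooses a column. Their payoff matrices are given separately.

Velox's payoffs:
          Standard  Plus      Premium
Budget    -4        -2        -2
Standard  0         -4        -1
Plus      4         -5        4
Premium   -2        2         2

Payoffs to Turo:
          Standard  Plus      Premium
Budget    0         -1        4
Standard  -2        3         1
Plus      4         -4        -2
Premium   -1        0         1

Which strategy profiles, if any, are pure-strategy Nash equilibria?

Pure NE: (Plus, Standard)

For each player, find the best response to each opponent profile; mutual best responses are the pure NE.
Velox against Standard: payoffs -4, 0, 4, -2 → best response Plus.
Velox against Plus: payoffs -2, -4, -5, 2 → best response Premium.
Velox against Premium: payoffs -2, -1, 4, 2 → best response Plus.
Turo against Budget: payoffs 0, -1, 4 → best response Premium.
Turo against Standard: payoffs -2, 3, 1 → best response Plus.
Turo against Plus: payoffs 4, -4, -2 → best response Standard.
Turo against Premium: payoffs -1, 0, 1 → best response Premium.
Mutual best responses: (Plus, Standard).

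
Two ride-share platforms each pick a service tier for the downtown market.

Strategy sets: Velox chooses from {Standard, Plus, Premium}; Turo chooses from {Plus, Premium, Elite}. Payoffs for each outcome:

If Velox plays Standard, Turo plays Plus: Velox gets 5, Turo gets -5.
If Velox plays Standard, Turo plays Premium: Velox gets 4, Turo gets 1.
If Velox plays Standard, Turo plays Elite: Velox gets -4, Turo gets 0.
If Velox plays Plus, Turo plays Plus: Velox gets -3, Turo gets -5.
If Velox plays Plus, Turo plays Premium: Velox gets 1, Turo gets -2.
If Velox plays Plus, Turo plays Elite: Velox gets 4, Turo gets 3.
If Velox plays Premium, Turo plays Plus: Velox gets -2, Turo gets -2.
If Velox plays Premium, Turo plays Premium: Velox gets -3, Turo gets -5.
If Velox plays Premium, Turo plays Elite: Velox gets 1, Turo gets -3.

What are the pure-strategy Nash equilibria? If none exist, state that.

Pure-strategy Nash equilibria: (Standard, Premium) and (Plus, Elite)

Velox against Plus: payoffs 5, -3, -2 → best response Standard.
Velox against Premium: payoffs 4, 1, -3 → best response Standard.
Velox against Elite: payoffs -4, 4, 1 → best response Plus.
Turo against Standard: payoffs -5, 1, 0 → best response Premium.
Turo against Plus: payoffs -5, -2, 3 → best response Elite.
Turo against Premium: payoffs -2, -5, -3 → best response Plus.
Mutual best responses: (Standard, Premium); (Plus, Elite).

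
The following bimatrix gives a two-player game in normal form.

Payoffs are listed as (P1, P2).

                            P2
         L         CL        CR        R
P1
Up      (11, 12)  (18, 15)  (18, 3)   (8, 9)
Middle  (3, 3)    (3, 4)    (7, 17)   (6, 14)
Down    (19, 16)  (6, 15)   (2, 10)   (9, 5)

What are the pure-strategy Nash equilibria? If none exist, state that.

P1 against L: payoffs 11, 3, 19 → best response Down.
P1 against CL: payoffs 18, 3, 6 → best response Up.
P1 against CR: payoffs 18, 7, 2 → best response Up.
P1 against R: payoffs 8, 6, 9 → best response Down.
P2 against Up: payoffs 12, 15, 3, 9 → best response CL.
P2 against Middle: payoffs 3, 4, 17, 14 → best response CR.
P2 against Down: payoffs 16, 15, 10, 5 → best response L.
Mutual best responses: (Up, CL); (Down, L).

The pure Nash equilibria are (Up, CL); (Down, L).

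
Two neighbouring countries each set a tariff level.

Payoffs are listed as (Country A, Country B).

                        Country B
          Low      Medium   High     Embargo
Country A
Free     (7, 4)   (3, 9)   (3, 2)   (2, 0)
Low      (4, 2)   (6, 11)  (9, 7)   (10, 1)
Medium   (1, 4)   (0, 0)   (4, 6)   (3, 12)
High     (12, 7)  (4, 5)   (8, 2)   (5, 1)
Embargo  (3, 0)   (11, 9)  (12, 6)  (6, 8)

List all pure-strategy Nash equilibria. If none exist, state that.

For each strategy profile, look for a profitable unilateral deviation.
(Free, Low): Country A can switch to High (7 → 12). Not NE.
(Free, Medium): Country A can switch to Low (3 → 6). Not NE.
(Free, High): Country A can switch to Low (3 → 9). Not NE.
(Free, Embargo): Country A can switch to Low (2 → 10). Not NE.
(Low, Low): Country A can switch to Free (4 → 7). Not NE.
(Low, Medium): Country A can switch to Embargo (6 → 11). Not NE.
(High, Low): Country A gets 12, best alternative 7; Country B gets 7, best alternative 5. No profitable deviation — NE.
(Embargo, Medium): Country A gets 11, best alternative 6; Country B gets 9, best alternative 8. No profitable deviation — NE.
(The remaining 12 profiles each have a profitable deviation by the same check.)

The pure Nash equilibria are (High, Low); (Embargo, Medium).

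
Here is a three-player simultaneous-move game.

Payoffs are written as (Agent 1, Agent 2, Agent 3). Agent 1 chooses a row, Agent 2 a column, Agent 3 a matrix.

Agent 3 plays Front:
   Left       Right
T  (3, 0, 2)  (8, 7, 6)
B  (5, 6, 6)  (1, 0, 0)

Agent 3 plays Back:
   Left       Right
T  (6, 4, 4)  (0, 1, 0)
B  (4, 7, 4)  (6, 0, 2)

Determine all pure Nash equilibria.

(T, Left, Back) and (T, Right, Front) and (B, Left, Front)

(T, Left, Front): Agent 1 can switch to B (3 → 5). Not NE.
(T, Left, Back): Agent 1 gets 6, best alternative 4; Agent 2 gets 4, best alternative 1; Agent 3 gets 4, best alternative 2. No profitable deviation — NE.
(T, Right, Front): Agent 1 gets 8, best alternative 1; Agent 2 gets 7, best alternative 0; Agent 3 gets 6, best alternative 0. No profitable deviation — NE.
(T, Right, Back): Agent 1 can switch to B (0 → 6). Not NE.
(B, Left, Front): Agent 1 gets 5, best alternative 3; Agent 2 gets 6, best alternative 0; Agent 3 gets 6, best alternative 4. No profitable deviation — NE.
(B, Left, Back): Agent 1 can switch to T (4 → 6). Not NE.
(B, Right, Front): Agent 1 can switch to T (1 → 8). Not NE.
(B, Right, Back): Agent 2 can switch to Left (0 → 7). Not NE.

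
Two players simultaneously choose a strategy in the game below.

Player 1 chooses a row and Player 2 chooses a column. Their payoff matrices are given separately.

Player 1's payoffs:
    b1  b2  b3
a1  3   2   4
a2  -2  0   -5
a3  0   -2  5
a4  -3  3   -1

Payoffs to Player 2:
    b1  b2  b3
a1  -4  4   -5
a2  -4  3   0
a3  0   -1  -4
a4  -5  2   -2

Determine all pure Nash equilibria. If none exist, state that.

(a4, b2)

Mark each player's best response to every combination of opponents' strategies; a profile where every player is best-responding is a pure Nash equilibrium.
Player 1 against b1: payoffs 3, -2, 0, -3 → best response a1.
Player 1 against b2: payoffs 2, 0, -2, 3 → best response a4.
Player 1 against b3: payoffs 4, -5, 5, -1 → best response a3.
Player 2 against a1: payoffs -4, 4, -5 → best response b2.
Player 2 against a2: payoffs -4, 3, 0 → best response b2.
Player 2 against a3: payoffs 0, -1, -4 → best response b1.
Player 2 against a4: payoffs -5, 2, -2 → best response b2.
Mutual best responses: (a4, b2).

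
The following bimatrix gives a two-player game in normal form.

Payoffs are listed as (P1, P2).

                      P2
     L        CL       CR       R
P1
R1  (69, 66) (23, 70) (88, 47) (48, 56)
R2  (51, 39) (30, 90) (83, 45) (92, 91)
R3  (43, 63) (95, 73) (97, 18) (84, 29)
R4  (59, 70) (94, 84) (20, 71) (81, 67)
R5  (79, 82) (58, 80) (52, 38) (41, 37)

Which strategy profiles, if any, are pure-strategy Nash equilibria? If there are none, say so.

Pure-strategy Nash equilibria: (R2, R) and (R3, CL) and (R5, L)

(R1, L): P1 can switch to R5 (69 → 79). Not NE.
(R1, CL): P1 can switch to R2 (23 → 30). Not NE.
(R1, CR): P1 can switch to R3 (88 → 97). Not NE.
(R1, R): P1 can switch to R2 (48 → 92). Not NE.
(R2, L): P1 can switch to R1 (51 → 69). Not NE.
(R2, CL): P1 can switch to R3 (30 → 95). Not NE.
(R2, CR): P1 can switch to R1 (83 → 88). Not NE.
(R2, R): P1 gets 92, best alternative 84; P2 gets 91, best alternative 90. No profitable deviation — NE.
(R3, L): P1 can switch to R1 (43 → 69). Not NE.
(R3, CL): P1 gets 95, best alternative 94; P2 gets 73, best alternative 63. No profitable deviation — NE.
(R3, CR): P2 can switch to L (18 → 63). Not NE.
(R3, R): P1 can switch to R2 (84 → 92). Not NE.
(R5, L): P1 gets 79, best alternative 69; P2 gets 82, best alternative 80. No profitable deviation — NE.
(The remaining 7 profiles each have a profitable deviation by the same check.)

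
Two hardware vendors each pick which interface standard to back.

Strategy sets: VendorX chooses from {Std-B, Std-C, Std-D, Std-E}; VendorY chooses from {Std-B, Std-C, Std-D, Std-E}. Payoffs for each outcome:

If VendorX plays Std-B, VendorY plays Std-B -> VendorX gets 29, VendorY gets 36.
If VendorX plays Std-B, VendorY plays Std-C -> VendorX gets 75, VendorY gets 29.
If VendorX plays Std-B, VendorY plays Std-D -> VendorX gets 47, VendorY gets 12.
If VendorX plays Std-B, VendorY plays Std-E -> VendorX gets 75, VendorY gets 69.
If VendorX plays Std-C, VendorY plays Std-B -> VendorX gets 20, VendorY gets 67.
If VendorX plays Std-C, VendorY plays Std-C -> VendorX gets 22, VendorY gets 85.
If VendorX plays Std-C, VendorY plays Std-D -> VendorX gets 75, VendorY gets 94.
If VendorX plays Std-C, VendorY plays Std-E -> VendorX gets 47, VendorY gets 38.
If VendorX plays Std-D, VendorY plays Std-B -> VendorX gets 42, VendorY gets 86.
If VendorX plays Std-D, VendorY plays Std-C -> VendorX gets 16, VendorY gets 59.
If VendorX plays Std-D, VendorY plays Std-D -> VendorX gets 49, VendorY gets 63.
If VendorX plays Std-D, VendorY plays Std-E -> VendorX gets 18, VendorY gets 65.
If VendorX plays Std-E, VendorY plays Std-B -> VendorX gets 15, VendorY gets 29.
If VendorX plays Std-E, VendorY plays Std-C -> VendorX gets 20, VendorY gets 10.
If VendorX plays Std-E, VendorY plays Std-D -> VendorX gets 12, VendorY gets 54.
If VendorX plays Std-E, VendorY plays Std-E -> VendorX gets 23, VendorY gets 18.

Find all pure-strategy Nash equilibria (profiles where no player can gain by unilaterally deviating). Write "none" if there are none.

(Std-B, Std-B): VendorX can switch to Std-D (29 → 42). Not NE.
(Std-B, Std-C): VendorY can switch to Std-B (29 → 36). Not NE.
(Std-B, Std-D): VendorX can switch to Std-C (47 → 75). Not NE.
(Std-B, Std-E): VendorX gets 75, best alternative 47; VendorY gets 69, best alternative 36. No profitable deviation — NE.
(Std-C, Std-B): VendorX can switch to Std-B (20 → 29). Not NE.
(Std-C, Std-C): VendorX can switch to Std-B (22 → 75). Not NE.
(Std-C, Std-D): VendorX gets 75, best alternative 49; VendorY gets 94, best alternative 85. No profitable deviation — NE.
(Std-C, Std-E): VendorX can switch to Std-B (47 → 75). Not NE.
(Std-D, Std-B): VendorX gets 42, best alternative 29; VendorY gets 86, best alternative 65. No profitable deviation — NE.
(Std-D, Std-C): VendorX can switch to Std-B (16 → 75). Not NE.
(Std-D, Std-D): VendorX can switch to Std-C (49 → 75). Not NE.
(Std-D, Std-E): VendorX can switch to Std-B (18 → 75). Not NE.
(Std-E, Std-B): VendorX can switch to Std-B (15 → 29). Not NE.
(The remaining 3 profiles each have a profitable deviation by the same check.)

Pure-strategy Nash equilibria: (Std-B, Std-E), (Std-C, Std-D), (Std-D, Std-B)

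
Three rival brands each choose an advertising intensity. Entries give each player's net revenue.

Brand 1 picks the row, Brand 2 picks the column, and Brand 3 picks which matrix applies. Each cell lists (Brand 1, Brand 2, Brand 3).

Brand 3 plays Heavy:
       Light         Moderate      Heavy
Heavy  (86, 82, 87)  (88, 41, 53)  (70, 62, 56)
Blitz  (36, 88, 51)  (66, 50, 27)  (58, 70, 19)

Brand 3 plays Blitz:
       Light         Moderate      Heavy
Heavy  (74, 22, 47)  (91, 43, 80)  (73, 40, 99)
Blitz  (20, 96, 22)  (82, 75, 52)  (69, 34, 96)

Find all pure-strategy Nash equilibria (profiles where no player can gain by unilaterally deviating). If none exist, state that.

For each strategy profile, look for a profitable unilateral deviation.
(Heavy, Light, Heavy): Brand 1 gets 86, best alternative 36; Brand 2 gets 82, best alternative 62; Brand 3 gets 87, best alternative 47. No profitable deviation — NE.
(Heavy, Light, Blitz): Brand 2 can switch to Moderate (22 → 43). Not NE.
(Heavy, Moderate, Heavy): Brand 2 can switch to Light (41 → 82). Not NE.
(Heavy, Moderate, Blitz): Brand 1 gets 91, best alternative 82; Brand 2 gets 43, best alternative 40; Brand 3 gets 80, best alternative 53. No profitable deviation — NE.
(Heavy, Heavy, Heavy): Brand 2 can switch to Light (62 → 82). Not NE.
(Heavy, Heavy, Blitz): Brand 2 can switch to Moderate (40 → 43). Not NE.
(Blitz, Light, Heavy): Brand 1 can switch to Heavy (36 → 86). Not NE.
(Blitz, Light, Blitz): Brand 1 can switch to Heavy (20 → 74). Not NE.
(Blitz, Moderate, Heavy): Brand 1 can switch to Heavy (66 → 88). Not NE.
(Blitz, Moderate, Blitz): Brand 1 can switch to Heavy (82 → 91). Not NE.
(Blitz, Heavy, Heavy): Brand 1 can switch to Heavy (58 → 70). Not NE.
(Blitz, Heavy, Blitz): Brand 1 can switch to Heavy (69 → 73). Not NE.

The pure Nash equilibria are (Heavy, Light, Heavy); (Heavy, Moderate, Blitz).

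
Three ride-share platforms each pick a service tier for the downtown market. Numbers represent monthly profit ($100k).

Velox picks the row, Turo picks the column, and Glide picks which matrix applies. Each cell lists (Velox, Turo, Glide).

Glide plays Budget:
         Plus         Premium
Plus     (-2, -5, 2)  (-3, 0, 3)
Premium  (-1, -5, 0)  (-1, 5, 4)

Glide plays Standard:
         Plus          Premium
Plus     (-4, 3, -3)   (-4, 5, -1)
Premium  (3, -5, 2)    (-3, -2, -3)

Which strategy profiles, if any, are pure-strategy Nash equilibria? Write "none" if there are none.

The unique pure-strategy Nash equilibrium is (Premium, Premium, Budget).

Velox against (Plus, Budget): payoffs -2, -1 → best response Premium.
Velox against (Plus, Standard): payoffs -4, 3 → best response Premium.
Velox against (Premium, Budget): payoffs -3, -1 → best response Premium.
Velox against (Premium, Standard): payoffs -4, -3 → best response Premium.
Turo against (Plus, Budget): payoffs -5, 0 → best response Premium.
Turo against (Plus, Standard): payoffs 3, 5 → best response Premium.
Turo against (Premium, Budget): payoffs -5, 5 → best response Premium.
Turo against (Premium, Standard): payoffs -5, -2 → best response Premium.
Glide against (Plus, Plus): payoffs 2, -3 → best response Budget.
Glide against (Plus, Premium): payoffs 3, -1 → best response Budget.
Glide against (Premium, Plus): payoffs 0, 2 → best response Standard.
Glide against (Premium, Premium): payoffs 4, -3 → best response Budget.
Mutual best responses: (Premium, Premium, Budget).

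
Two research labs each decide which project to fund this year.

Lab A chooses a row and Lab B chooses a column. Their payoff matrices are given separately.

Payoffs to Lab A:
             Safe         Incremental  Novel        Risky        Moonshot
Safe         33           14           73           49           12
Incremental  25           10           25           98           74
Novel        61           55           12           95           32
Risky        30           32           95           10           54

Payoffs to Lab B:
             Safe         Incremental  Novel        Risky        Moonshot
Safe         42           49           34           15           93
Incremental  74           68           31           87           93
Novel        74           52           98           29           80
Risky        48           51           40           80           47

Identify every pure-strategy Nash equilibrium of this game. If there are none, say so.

Lab A against Safe: payoffs 33, 25, 61, 30 → best response Novel.
Lab A against Incremental: payoffs 14, 10, 55, 32 → best response Novel.
Lab A against Novel: payoffs 73, 25, 12, 95 → best response Risky.
Lab A against Risky: payoffs 49, 98, 95, 10 → best response Incremental.
Lab A against Moonshot: payoffs 12, 74, 32, 54 → best response Incremental.
Lab B against Safe: payoffs 42, 49, 34, 15, 93 → best response Moonshot.
Lab B against Incremental: payoffs 74, 68, 31, 87, 93 → best response Moonshot.
Lab B against Novel: payoffs 74, 52, 98, 29, 80 → best response Novel.
Lab B against Risky: payoffs 48, 51, 40, 80, 47 → best response Risky.
Mutual best responses: (Incremental, Moonshot).

(Incremental, Moonshot)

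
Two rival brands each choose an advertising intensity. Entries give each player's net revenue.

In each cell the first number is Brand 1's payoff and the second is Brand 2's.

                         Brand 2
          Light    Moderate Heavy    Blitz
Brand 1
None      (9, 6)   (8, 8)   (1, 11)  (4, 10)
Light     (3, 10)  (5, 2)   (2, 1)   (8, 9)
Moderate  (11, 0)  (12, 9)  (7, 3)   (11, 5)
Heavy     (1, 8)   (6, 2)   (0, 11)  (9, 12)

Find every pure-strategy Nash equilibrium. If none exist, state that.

The unique pure-strategy Nash equilibrium is (Moderate, Moderate).

(None, Light): Brand 1 can switch to Moderate (9 → 11). Not NE.
(None, Moderate): Brand 1 can switch to Moderate (8 → 12). Not NE.
(None, Heavy): Brand 1 can switch to Light (1 → 2). Not NE.
(None, Blitz): Brand 1 can switch to Light (4 → 8). Not NE.
(Light, Light): Brand 1 can switch to None (3 → 9). Not NE.
(Light, Moderate): Brand 1 can switch to None (5 → 8). Not NE.
(Light, Heavy): Brand 1 can switch to Moderate (2 → 7). Not NE.
(Light, Blitz): Brand 1 can switch to Moderate (8 → 11). Not NE.
(Moderate, Light): Brand 2 can switch to Moderate (0 → 9). Not NE.
(Moderate, Moderate): Brand 1 gets 12, best alternative 8; Brand 2 gets 9, best alternative 5. No profitable deviation — NE.
(Moderate, Heavy): Brand 2 can switch to Moderate (3 → 9). Not NE.
(The remaining 5 profiles each have a profitable deviation by the same check.)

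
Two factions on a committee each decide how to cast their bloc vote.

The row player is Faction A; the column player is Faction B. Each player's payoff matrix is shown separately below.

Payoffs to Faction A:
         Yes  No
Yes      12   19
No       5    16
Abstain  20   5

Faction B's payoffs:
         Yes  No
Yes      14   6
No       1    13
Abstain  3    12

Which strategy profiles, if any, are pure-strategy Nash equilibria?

none

For each strategy profile, look for a profitable unilateral deviation.
(Yes, Yes): Faction A can switch to Abstain (12 → 20). Not NE.
(Yes, No): Faction B can switch to Yes (6 → 14). Not NE.
(No, Yes): Faction A can switch to Yes (5 → 12). Not NE.
(No, No): Faction A can switch to Yes (16 → 19). Not NE.
(Abstain, Yes): Faction B can switch to No (3 → 12). Not NE.
(Abstain, No): Faction A can switch to Yes (5 → 19). Not NE.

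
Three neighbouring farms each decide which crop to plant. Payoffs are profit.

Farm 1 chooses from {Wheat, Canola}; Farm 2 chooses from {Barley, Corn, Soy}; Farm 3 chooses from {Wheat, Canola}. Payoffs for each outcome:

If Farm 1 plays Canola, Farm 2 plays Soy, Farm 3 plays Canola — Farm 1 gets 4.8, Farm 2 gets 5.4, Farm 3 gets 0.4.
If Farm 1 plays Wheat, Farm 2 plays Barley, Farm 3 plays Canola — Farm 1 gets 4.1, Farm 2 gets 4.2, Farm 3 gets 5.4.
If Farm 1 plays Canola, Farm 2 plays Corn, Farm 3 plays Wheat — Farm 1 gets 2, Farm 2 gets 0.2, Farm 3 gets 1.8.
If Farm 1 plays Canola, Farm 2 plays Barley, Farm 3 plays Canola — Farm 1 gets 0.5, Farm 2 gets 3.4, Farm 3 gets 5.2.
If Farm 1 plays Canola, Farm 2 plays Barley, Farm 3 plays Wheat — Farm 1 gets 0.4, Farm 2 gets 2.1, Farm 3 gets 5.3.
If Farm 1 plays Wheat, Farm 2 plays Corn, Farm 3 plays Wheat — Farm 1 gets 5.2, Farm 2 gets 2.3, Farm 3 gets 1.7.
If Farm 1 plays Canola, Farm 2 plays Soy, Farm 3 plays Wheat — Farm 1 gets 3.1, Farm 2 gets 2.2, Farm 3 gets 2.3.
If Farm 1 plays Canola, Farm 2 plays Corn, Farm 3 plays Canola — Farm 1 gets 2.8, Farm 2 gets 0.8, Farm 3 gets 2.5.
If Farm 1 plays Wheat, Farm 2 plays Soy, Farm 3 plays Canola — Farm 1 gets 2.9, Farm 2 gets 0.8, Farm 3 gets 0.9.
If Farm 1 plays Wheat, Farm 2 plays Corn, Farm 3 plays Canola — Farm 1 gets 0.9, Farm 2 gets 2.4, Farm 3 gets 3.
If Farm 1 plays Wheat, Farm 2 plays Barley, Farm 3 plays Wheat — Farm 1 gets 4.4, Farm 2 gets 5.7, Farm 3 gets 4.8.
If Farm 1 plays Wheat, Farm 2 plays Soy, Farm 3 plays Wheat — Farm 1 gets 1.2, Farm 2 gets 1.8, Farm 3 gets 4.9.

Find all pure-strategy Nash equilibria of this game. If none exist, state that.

Pure-strategy Nash equilibria: (Wheat, Barley, Canola) and (Canola, Soy, Wheat)

(Wheat, Barley, Wheat): Farm 3 can switch to Canola (4.8 → 5.4). Not NE.
(Wheat, Barley, Canola): Farm 1 gets 4.1, best alternative 0.5; Farm 2 gets 4.2, best alternative 2.4; Farm 3 gets 5.4, best alternative 4.8. No profitable deviation — NE.
(Wheat, Corn, Wheat): Farm 2 can switch to Barley (2.3 → 5.7). Not NE.
(Wheat, Corn, Canola): Farm 1 can switch to Canola (0.9 → 2.8). Not NE.
(Wheat, Soy, Wheat): Farm 1 can switch to Canola (1.2 → 3.1). Not NE.
(Wheat, Soy, Canola): Farm 1 can switch to Canola (2.9 → 4.8). Not NE.
(Canola, Barley, Wheat): Farm 1 can switch to Wheat (0.4 → 4.4). Not NE.
(Canola, Soy, Wheat): Farm 1 gets 3.1, best alternative 1.2; Farm 2 gets 2.2, best alternative 2.1; Farm 3 gets 2.3, best alternative 0.4. No profitable deviation — NE.
(The remaining 4 profiles each have a profitable deviation by the same check.)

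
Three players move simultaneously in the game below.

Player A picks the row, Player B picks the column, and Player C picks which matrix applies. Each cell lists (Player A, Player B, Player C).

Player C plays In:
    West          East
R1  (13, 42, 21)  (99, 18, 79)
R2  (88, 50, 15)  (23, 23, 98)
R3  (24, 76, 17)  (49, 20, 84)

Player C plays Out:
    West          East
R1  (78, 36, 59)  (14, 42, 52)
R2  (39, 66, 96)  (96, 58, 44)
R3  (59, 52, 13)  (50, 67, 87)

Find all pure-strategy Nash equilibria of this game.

This game has no pure Nash equilibrium.

Check each profile: it is a Nash equilibrium iff no player can strictly gain by switching unilaterally.
(R1, West, In): Player A can switch to R2 (13 → 88). Not NE.
(R1, West, Out): Player B can switch to East (36 → 42). Not NE.
(R1, East, In): Player B can switch to West (18 → 42). Not NE.
(R1, East, Out): Player A can switch to R2 (14 → 96). Not NE.
(R2, West, In): Player C can switch to Out (15 → 96). Not NE.
(R2, West, Out): Player A can switch to R1 (39 → 78). Not NE.
(The remaining 6 profiles each have a profitable deviation by the same check.)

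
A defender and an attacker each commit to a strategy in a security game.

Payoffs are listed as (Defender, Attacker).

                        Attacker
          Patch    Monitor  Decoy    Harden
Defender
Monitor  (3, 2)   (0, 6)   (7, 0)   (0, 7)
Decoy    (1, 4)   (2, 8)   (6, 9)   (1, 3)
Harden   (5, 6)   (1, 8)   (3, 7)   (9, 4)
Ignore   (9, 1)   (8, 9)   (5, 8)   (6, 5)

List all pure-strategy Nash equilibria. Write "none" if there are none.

(Ignore, Monitor)

Defender against Patch: payoffs 3, 1, 5, 9 → best response Ignore.
Defender against Monitor: payoffs 0, 2, 1, 8 → best response Ignore.
Defender against Decoy: payoffs 7, 6, 3, 5 → best response Monitor.
Defender against Harden: payoffs 0, 1, 9, 6 → best response Harden.
Attacker against Monitor: payoffs 2, 6, 0, 7 → best response Harden.
Attacker against Decoy: payoffs 4, 8, 9, 3 → best response Decoy.
Attacker against Harden: payoffs 6, 8, 7, 4 → best response Monitor.
Attacker against Ignore: payoffs 1, 9, 8, 5 → best response Monitor.
Mutual best responses: (Ignore, Monitor).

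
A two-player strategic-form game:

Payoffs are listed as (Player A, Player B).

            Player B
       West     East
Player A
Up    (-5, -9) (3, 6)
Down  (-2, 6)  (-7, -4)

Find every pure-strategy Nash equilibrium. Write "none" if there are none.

(Up, East), (Down, West)

For each player, find the best response to each opponent profile; mutual best responses are the pure NE.
Player A against West: payoffs -5, -2 → best response Down.
Player A against East: payoffs 3, -7 → best response Up.
Player B against Up: payoffs -9, 6 → best response East.
Player B against Down: payoffs 6, -4 → best response West.
Mutual best responses: (Up, East); (Down, West).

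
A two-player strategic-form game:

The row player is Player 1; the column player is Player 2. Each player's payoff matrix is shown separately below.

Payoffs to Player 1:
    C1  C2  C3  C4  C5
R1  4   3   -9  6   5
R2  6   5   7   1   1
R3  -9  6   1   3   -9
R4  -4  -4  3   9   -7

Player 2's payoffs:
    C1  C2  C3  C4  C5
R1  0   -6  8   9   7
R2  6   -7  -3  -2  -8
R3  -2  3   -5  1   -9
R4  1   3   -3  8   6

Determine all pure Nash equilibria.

Player 1 against C1: payoffs 4, 6, -9, -4 → best response R2.
Player 1 against C2: payoffs 3, 5, 6, -4 → best response R3.
Player 1 against C3: payoffs -9, 7, 1, 3 → best response R2.
Player 1 against C4: payoffs 6, 1, 3, 9 → best response R4.
Player 1 against C5: payoffs 5, 1, -9, -7 → best response R1.
Player 2 against R1: payoffs 0, -6, 8, 9, 7 → best response C4.
Player 2 against R2: payoffs 6, -7, -3, -2, -8 → best response C1.
Player 2 against R3: payoffs -2, 3, -5, 1, -9 → best response C2.
Player 2 against R4: payoffs 1, 3, -3, 8, 6 → best response C4.
Mutual best responses: (R2, C1); (R3, C2); (R4, C4).

Pure-strategy Nash equilibria: (R2, C1); (R3, C2); (R4, C4)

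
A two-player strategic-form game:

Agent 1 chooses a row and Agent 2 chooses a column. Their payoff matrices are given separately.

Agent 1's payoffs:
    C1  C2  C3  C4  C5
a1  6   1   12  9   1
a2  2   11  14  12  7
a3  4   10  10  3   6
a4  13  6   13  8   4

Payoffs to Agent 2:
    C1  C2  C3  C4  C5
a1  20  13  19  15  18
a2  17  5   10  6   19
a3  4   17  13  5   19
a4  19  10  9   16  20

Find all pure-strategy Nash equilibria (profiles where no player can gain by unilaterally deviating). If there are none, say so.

Agent 1 against C1: payoffs 6, 2, 4, 13 → best response a4.
Agent 1 against C2: payoffs 1, 11, 10, 6 → best response a2.
Agent 1 against C3: payoffs 12, 14, 10, 13 → best response a2.
Agent 1 against C4: payoffs 9, 12, 3, 8 → best response a2.
Agent 1 against C5: payoffs 1, 7, 6, 4 → best response a2.
Agent 2 against a1: payoffs 20, 13, 19, 15, 18 → best response C1.
Agent 2 against a2: payoffs 17, 5, 10, 6, 19 → best response C5.
Agent 2 against a3: payoffs 4, 17, 13, 5, 19 → best response C5.
Agent 2 against a4: payoffs 19, 10, 9, 16, 20 → best response C5.
Mutual best responses: (a2, C5).

Pure NE: (a2, C5)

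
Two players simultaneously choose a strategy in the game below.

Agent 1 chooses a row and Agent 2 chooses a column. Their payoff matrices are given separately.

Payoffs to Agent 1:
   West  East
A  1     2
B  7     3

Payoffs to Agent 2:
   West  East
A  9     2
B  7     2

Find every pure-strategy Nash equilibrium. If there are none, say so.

(A, West): Agent 1 can switch to B (1 → 7). Not NE.
(A, East): Agent 1 can switch to B (2 → 3). Not NE.
(B, West): Agent 1 gets 7, best alternative 1; Agent 2 gets 7, best alternative 2. No profitable deviation — NE.
(B, East): Agent 2 can switch to West (2 → 7). Not NE.

(B, West)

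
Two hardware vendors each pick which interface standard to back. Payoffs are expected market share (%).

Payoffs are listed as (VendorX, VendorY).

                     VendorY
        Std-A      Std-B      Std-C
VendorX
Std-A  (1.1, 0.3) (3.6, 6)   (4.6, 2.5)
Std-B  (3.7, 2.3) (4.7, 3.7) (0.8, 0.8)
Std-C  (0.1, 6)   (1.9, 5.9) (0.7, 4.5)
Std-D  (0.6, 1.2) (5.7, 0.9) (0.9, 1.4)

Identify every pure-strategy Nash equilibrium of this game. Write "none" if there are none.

For each player, find the best response to each opponent profile; mutual best responses are the pure NE.
VendorX against Std-A: payoffs 1.1, 3.7, 0.1, 0.6 → best response Std-B.
VendorX against Std-B: payoffs 3.6, 4.7, 1.9, 5.7 → best response Std-D.
VendorX against Std-C: payoffs 4.6, 0.8, 0.7, 0.9 → best response Std-A.
VendorY against Std-A: payoffs 0.3, 6, 2.5 → best response Std-B.
VendorY against Std-B: payoffs 2.3, 3.7, 0.8 → best response Std-B.
VendorY against Std-C: payoffs 6, 5.9, 4.5 → best response Std-A.
VendorY against Std-D: payoffs 1.2, 0.9, 1.4 → best response Std-C.
No profile is a mutual best response for all players.

This game has no pure Nash equilibrium.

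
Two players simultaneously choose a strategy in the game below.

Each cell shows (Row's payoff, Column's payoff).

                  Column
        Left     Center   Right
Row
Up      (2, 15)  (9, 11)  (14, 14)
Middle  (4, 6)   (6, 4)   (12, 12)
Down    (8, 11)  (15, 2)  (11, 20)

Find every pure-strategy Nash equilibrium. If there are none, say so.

(Up, Left): Row can switch to Middle (2 → 4). Not NE.
(Up, Center): Row can switch to Down (9 → 15). Not NE.
(Up, Right): Column can switch to Left (14 → 15). Not NE.
(Middle, Left): Row can switch to Down (4 → 8). Not NE.
(Middle, Center): Row can switch to Up (6 → 9). Not NE.
(Middle, Right): Row can switch to Up (12 → 14). Not NE.
(Down, Left): Column can switch to Right (11 → 20). Not NE.
(Down, Center): Column can switch to Left (2 → 11). Not NE.
(The remaining 1 profile has a profitable deviation by the same check.)

This game has no pure Nash equilibrium.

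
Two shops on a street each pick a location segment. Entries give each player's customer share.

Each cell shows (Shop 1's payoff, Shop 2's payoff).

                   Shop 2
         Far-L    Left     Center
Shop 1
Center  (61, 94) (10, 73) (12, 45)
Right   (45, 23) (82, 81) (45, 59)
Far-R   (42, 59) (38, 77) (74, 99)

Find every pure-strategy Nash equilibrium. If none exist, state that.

(Center, Far-L); (Right, Left); (Far-R, Center)

(Center, Far-L): Shop 1 gets 61, best alternative 45; Shop 2 gets 94, best alternative 73. No profitable deviation — NE.
(Center, Left): Shop 1 can switch to Right (10 → 82). Not NE.
(Center, Center): Shop 1 can switch to Right (12 → 45). Not NE.
(Right, Far-L): Shop 1 can switch to Center (45 → 61). Not NE.
(Right, Left): Shop 1 gets 82, best alternative 38; Shop 2 gets 81, best alternative 59. No profitable deviation — NE.
(Right, Center): Shop 1 can switch to Far-R (45 → 74). Not NE.
(Far-R, Far-L): Shop 1 can switch to Center (42 → 61). Not NE.
(Far-R, Left): Shop 1 can switch to Right (38 → 82). Not NE.
(Far-R, Center): Shop 1 gets 74, best alternative 45; Shop 2 gets 99, best alternative 77. No profitable deviation — NE.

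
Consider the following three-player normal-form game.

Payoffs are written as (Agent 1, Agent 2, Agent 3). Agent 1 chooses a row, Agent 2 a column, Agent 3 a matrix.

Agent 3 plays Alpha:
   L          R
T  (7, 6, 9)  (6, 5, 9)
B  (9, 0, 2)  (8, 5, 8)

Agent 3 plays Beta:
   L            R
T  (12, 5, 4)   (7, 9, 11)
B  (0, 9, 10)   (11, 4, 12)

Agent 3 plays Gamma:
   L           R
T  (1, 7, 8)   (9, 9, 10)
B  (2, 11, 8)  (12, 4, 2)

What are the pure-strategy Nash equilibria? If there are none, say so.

none

Check each profile: it is a Nash equilibrium iff no player can strictly gain by switching unilaterally.
(T, L, Alpha): Agent 1 can switch to B (7 → 9). Not NE.
(T, L, Beta): Agent 2 can switch to R (5 → 9). Not NE.
(T, L, Gamma): Agent 1 can switch to B (1 → 2). Not NE.
(T, R, Alpha): Agent 1 can switch to B (6 → 8). Not NE.
(T, R, Beta): Agent 1 can switch to B (7 → 11). Not NE.
(T, R, Gamma): Agent 1 can switch to B (9 → 12). Not NE.
(B, L, Alpha): Agent 2 can switch to R (0 → 5). Not NE.
(B, L, Beta): Agent 1 can switch to T (0 → 12). Not NE.
(B, L, Gamma): Agent 3 can switch to Beta (8 → 10). Not NE.
(B, R, Alpha): Agent 3 can switch to Beta (8 → 12). Not NE.
(B, R, Beta): Agent 2 can switch to L (4 → 9). Not NE.
(B, R, Gamma): Agent 2 can switch to L (4 → 11). Not NE.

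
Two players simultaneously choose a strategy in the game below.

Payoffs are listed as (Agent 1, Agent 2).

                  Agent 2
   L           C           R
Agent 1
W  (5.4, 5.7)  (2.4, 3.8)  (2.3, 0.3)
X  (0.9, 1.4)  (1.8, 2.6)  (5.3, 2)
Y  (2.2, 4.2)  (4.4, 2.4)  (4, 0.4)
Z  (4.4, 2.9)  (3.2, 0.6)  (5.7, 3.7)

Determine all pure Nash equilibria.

(W, L), (Z, R)

For each strategy profile, look for a profitable unilateral deviation.
(W, L): Agent 1 gets 5.4, best alternative 4.4; Agent 2 gets 5.7, best alternative 3.8. No profitable deviation — NE.
(W, C): Agent 1 can switch to Y (2.4 → 4.4). Not NE.
(W, R): Agent 1 can switch to X (2.3 → 5.3). Not NE.
(X, L): Agent 1 can switch to W (0.9 → 5.4). Not NE.
(X, C): Agent 1 can switch to W (1.8 → 2.4). Not NE.
(X, R): Agent 1 can switch to Z (5.3 → 5.7). Not NE.
(Y, L): Agent 1 can switch to W (2.2 → 5.4). Not NE.
(Y, C): Agent 2 can switch to L (2.4 → 4.2). Not NE.
(Y, R): Agent 1 can switch to X (4 → 5.3). Not NE.
(Z, L): Agent 1 can switch to W (4.4 → 5.4). Not NE.
(Z, C): Agent 1 can switch to Y (3.2 → 4.4). Not NE.
(Z, R): Agent 1 gets 5.7, best alternative 5.3; Agent 2 gets 3.7, best alternative 2.9. No profitable deviation — NE.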